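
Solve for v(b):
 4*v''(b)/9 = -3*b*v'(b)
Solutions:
 v(b) = C1 + C2*erf(3*sqrt(6)*b/4)


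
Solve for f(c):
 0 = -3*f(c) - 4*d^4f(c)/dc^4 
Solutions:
 f(c) = (C1*sin(3^(1/4)*c/2) + C2*cos(3^(1/4)*c/2))*exp(-3^(1/4)*c/2) + (C3*sin(3^(1/4)*c/2) + C4*cos(3^(1/4)*c/2))*exp(3^(1/4)*c/2)


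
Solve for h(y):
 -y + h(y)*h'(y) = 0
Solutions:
 h(y) = -sqrt(C1 + y^2)
 h(y) = sqrt(C1 + y^2)


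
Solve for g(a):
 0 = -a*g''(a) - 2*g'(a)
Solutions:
 g(a) = C1 + C2/a


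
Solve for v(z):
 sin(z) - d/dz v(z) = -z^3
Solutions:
 v(z) = C1 + z^4/4 - cos(z)


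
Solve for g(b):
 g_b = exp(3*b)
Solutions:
 g(b) = C1 + exp(3*b)/3


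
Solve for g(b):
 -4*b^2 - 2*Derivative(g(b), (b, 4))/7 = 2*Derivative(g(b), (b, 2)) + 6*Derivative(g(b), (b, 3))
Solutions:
 g(b) = C1 + C2*b + C3*exp(b*(-21 + sqrt(413))/2) + C4*exp(-b*(sqrt(413) + 21)/2) - b^4/6 + 2*b^3 - 124*b^2/7


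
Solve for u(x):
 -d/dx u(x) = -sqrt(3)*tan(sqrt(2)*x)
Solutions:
 u(x) = C1 - sqrt(6)*log(cos(sqrt(2)*x))/2


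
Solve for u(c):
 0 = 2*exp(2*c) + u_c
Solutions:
 u(c) = C1 - exp(2*c)


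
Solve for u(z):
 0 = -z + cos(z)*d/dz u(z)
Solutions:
 u(z) = C1 + Integral(z/cos(z), z)


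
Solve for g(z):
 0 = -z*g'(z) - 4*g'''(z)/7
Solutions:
 g(z) = C1 + Integral(C2*airyai(-14^(1/3)*z/2) + C3*airybi(-14^(1/3)*z/2), z)


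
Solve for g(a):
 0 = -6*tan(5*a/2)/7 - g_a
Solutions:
 g(a) = C1 + 12*log(cos(5*a/2))/35


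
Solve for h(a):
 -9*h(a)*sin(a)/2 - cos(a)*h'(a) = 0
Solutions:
 h(a) = C1*cos(a)^(9/2)


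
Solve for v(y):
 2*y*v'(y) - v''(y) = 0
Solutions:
 v(y) = C1 + C2*erfi(y)


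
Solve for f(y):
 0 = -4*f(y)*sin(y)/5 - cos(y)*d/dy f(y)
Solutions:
 f(y) = C1*cos(y)^(4/5)


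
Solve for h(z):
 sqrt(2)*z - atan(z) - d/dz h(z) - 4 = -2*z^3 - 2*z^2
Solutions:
 h(z) = C1 + z^4/2 + 2*z^3/3 + sqrt(2)*z^2/2 - z*atan(z) - 4*z + log(z^2 + 1)/2


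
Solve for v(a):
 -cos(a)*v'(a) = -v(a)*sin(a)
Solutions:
 v(a) = C1/cos(a)


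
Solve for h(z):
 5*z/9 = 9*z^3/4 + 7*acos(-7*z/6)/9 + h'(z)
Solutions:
 h(z) = C1 - 9*z^4/16 + 5*z^2/18 - 7*z*acos(-7*z/6)/9 - sqrt(36 - 49*z^2)/9


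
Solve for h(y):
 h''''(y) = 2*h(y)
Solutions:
 h(y) = C1*exp(-2^(1/4)*y) + C2*exp(2^(1/4)*y) + C3*sin(2^(1/4)*y) + C4*cos(2^(1/4)*y)


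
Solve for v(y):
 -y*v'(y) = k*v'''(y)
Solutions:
 v(y) = C1 + Integral(C2*airyai(y*(-1/k)^(1/3)) + C3*airybi(y*(-1/k)^(1/3)), y)


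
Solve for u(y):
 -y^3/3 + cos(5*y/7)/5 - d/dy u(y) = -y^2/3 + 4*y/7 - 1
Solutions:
 u(y) = C1 - y^4/12 + y^3/9 - 2*y^2/7 + y + 7*sin(5*y/7)/25


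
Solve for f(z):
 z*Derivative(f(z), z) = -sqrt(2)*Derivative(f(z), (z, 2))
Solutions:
 f(z) = C1 + C2*erf(2^(1/4)*z/2)


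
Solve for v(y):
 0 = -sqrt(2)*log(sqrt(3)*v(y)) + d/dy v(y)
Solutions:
 -sqrt(2)*Integral(1/(2*log(_y) + log(3)), (_y, v(y))) = C1 - y


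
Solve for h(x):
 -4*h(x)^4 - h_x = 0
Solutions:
 h(x) = (-3^(2/3) - 3*3^(1/6)*I)*(1/(C1 + 4*x))^(1/3)/6
 h(x) = (-3^(2/3) + 3*3^(1/6)*I)*(1/(C1 + 4*x))^(1/3)/6
 h(x) = (1/(C1 + 12*x))^(1/3)


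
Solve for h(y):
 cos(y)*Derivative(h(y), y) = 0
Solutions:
 h(y) = C1


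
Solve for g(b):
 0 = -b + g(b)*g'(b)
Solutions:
 g(b) = -sqrt(C1 + b^2)
 g(b) = sqrt(C1 + b^2)


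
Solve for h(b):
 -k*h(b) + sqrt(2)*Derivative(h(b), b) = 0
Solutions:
 h(b) = C1*exp(sqrt(2)*b*k/2)


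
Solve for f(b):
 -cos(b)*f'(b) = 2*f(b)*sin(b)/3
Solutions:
 f(b) = C1*cos(b)^(2/3)


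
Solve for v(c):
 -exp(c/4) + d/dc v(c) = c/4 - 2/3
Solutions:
 v(c) = C1 + c^2/8 - 2*c/3 + 4*exp(c/4)


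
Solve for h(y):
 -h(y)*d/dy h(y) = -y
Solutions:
 h(y) = -sqrt(C1 + y^2)
 h(y) = sqrt(C1 + y^2)


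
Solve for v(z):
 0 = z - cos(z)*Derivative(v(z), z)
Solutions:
 v(z) = C1 + Integral(z/cos(z), z)


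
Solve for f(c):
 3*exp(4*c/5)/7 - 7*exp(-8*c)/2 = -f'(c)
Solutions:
 f(c) = C1 - 15*exp(4*c/5)/28 - 7*exp(-8*c)/16


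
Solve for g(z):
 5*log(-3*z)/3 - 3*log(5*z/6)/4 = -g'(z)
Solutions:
 g(z) = C1 - 11*z*log(z)/12 + z*(-20*log(3) - 9*log(6) + 11 + 9*log(5) - 20*I*pi)/12


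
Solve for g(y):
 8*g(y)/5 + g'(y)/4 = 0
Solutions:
 g(y) = C1*exp(-32*y/5)


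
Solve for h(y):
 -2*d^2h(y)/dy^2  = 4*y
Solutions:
 h(y) = C1 + C2*y - y^3/3


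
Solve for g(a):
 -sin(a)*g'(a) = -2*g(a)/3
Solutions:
 g(a) = C1*(cos(a) - 1)^(1/3)/(cos(a) + 1)^(1/3)


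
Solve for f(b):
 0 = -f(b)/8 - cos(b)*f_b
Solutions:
 f(b) = C1*(sin(b) - 1)^(1/16)/(sin(b) + 1)^(1/16)


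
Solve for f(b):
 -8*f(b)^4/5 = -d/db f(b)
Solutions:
 f(b) = 5^(1/3)*(-1/(C1 + 24*b))^(1/3)
 f(b) = 5^(1/3)*(-1/(C1 + 8*b))^(1/3)*(-3^(2/3) - 3*3^(1/6)*I)/6
 f(b) = 5^(1/3)*(-1/(C1 + 8*b))^(1/3)*(-3^(2/3) + 3*3^(1/6)*I)/6


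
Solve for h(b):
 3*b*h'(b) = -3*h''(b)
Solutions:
 h(b) = C1 + C2*erf(sqrt(2)*b/2)


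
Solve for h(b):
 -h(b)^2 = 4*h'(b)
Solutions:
 h(b) = 4/(C1 + b)


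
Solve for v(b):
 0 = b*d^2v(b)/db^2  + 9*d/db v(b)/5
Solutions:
 v(b) = C1 + C2/b^(4/5)


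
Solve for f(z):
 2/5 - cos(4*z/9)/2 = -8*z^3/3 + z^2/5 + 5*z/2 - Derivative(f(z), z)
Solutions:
 f(z) = C1 - 2*z^4/3 + z^3/15 + 5*z^2/4 - 2*z/5 + 9*sin(4*z/9)/8


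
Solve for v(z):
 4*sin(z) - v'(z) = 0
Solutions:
 v(z) = C1 - 4*cos(z)


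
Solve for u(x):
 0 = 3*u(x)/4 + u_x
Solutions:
 u(x) = C1*exp(-3*x/4)


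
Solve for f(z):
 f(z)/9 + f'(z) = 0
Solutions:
 f(z) = C1*exp(-z/9)


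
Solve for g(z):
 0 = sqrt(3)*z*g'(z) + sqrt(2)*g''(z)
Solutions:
 g(z) = C1 + C2*erf(6^(1/4)*z/2)


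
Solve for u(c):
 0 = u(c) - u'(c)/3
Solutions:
 u(c) = C1*exp(3*c)


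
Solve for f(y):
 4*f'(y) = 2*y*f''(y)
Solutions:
 f(y) = C1 + C2*y^3


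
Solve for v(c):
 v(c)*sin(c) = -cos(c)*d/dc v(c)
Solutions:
 v(c) = C1*cos(c)


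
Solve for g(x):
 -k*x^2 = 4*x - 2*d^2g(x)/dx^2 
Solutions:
 g(x) = C1 + C2*x + k*x^4/24 + x^3/3


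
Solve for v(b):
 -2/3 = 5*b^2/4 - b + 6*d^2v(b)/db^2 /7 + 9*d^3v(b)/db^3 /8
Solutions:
 v(b) = C1 + C2*b + C3*exp(-16*b/21) - 35*b^4/288 + 959*b^3/1152 - 67585*b^2/18432


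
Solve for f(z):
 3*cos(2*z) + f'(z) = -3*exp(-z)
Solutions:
 f(z) = C1 - 3*sin(2*z)/2 + 3*exp(-z)


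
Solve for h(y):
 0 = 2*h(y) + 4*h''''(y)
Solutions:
 h(y) = (C1*sin(2^(1/4)*y/2) + C2*cos(2^(1/4)*y/2))*exp(-2^(1/4)*y/2) + (C3*sin(2^(1/4)*y/2) + C4*cos(2^(1/4)*y/2))*exp(2^(1/4)*y/2)


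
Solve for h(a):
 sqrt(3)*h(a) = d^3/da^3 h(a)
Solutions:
 h(a) = C3*exp(3^(1/6)*a) + (C1*sin(3^(2/3)*a/2) + C2*cos(3^(2/3)*a/2))*exp(-3^(1/6)*a/2)


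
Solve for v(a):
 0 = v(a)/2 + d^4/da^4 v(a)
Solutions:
 v(a) = (C1*sin(2^(1/4)*a/2) + C2*cos(2^(1/4)*a/2))*exp(-2^(1/4)*a/2) + (C3*sin(2^(1/4)*a/2) + C4*cos(2^(1/4)*a/2))*exp(2^(1/4)*a/2)


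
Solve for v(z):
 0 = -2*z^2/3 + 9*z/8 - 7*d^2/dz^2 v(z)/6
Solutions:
 v(z) = C1 + C2*z - z^4/21 + 9*z^3/56


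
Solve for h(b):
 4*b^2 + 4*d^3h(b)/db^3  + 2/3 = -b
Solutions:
 h(b) = C1 + C2*b + C3*b^2 - b^5/60 - b^4/96 - b^3/36


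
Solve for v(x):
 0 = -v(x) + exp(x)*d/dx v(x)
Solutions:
 v(x) = C1*exp(-exp(-x))


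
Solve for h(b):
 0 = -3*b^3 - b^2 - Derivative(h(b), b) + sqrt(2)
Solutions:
 h(b) = C1 - 3*b^4/4 - b^3/3 + sqrt(2)*b


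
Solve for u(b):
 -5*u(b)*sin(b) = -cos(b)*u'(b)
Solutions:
 u(b) = C1/cos(b)^5


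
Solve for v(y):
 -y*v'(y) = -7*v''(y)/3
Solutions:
 v(y) = C1 + C2*erfi(sqrt(42)*y/14)


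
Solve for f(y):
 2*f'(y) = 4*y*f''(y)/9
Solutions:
 f(y) = C1 + C2*y^(11/2)


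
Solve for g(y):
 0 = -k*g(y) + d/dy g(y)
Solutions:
 g(y) = C1*exp(k*y)


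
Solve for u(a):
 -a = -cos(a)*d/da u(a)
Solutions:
 u(a) = C1 + Integral(a/cos(a), a)


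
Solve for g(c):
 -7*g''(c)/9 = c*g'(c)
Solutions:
 g(c) = C1 + C2*erf(3*sqrt(14)*c/14)


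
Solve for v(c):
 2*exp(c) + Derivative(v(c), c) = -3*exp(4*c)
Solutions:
 v(c) = C1 - 3*exp(4*c)/4 - 2*exp(c)


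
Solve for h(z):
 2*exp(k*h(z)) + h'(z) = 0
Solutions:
 h(z) = Piecewise((log(1/(C1*k + 2*k*z))/k, Ne(k, 0)), (nan, True))
 h(z) = Piecewise((C1 - 2*z, Eq(k, 0)), (nan, True))


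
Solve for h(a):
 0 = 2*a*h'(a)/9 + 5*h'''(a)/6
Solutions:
 h(a) = C1 + Integral(C2*airyai(-30^(2/3)*a/15) + C3*airybi(-30^(2/3)*a/15), a)


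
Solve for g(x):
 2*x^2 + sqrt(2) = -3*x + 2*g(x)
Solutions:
 g(x) = x^2 + 3*x/2 + sqrt(2)/2


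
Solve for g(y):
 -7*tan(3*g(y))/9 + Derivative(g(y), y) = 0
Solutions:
 g(y) = -asin(C1*exp(7*y/3))/3 + pi/3
 g(y) = asin(C1*exp(7*y/3))/3


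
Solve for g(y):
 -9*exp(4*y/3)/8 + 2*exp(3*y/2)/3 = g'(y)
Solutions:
 g(y) = C1 - 27*exp(4*y/3)/32 + 4*exp(3*y/2)/9


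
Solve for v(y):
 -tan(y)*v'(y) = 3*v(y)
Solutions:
 v(y) = C1/sin(y)^3


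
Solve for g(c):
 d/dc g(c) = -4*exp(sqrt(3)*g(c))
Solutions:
 g(c) = sqrt(3)*(2*log(1/(C1 + 4*c)) - log(3))/6


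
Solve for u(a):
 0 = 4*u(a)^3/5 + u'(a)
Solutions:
 u(a) = -sqrt(10)*sqrt(-1/(C1 - 4*a))/2
 u(a) = sqrt(10)*sqrt(-1/(C1 - 4*a))/2


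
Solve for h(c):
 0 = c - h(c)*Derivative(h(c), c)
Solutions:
 h(c) = -sqrt(C1 + c^2)
 h(c) = sqrt(C1 + c^2)


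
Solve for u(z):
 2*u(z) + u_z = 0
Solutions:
 u(z) = C1*exp(-2*z)


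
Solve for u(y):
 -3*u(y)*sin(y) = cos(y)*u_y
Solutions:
 u(y) = C1*cos(y)^3


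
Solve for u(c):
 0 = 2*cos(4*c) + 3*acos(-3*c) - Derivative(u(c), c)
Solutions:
 u(c) = C1 + 3*c*acos(-3*c) + sqrt(1 - 9*c^2) + sin(4*c)/2


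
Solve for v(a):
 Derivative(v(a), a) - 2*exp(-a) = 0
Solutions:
 v(a) = C1 - 2*exp(-a)


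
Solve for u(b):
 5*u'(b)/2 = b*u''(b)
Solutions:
 u(b) = C1 + C2*b^(7/2)


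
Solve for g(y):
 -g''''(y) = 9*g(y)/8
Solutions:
 g(y) = (C1*sin(2^(3/4)*sqrt(3)*y/4) + C2*cos(2^(3/4)*sqrt(3)*y/4))*exp(-2^(3/4)*sqrt(3)*y/4) + (C3*sin(2^(3/4)*sqrt(3)*y/4) + C4*cos(2^(3/4)*sqrt(3)*y/4))*exp(2^(3/4)*sqrt(3)*y/4)


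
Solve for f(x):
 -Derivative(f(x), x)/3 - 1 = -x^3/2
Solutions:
 f(x) = C1 + 3*x^4/8 - 3*x


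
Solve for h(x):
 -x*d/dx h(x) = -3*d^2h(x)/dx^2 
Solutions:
 h(x) = C1 + C2*erfi(sqrt(6)*x/6)


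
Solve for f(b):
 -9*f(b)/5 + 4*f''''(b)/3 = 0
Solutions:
 f(b) = C1*exp(-15^(3/4)*sqrt(2)*b/10) + C2*exp(15^(3/4)*sqrt(2)*b/10) + C3*sin(15^(3/4)*sqrt(2)*b/10) + C4*cos(15^(3/4)*sqrt(2)*b/10)


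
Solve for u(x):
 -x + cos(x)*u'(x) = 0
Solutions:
 u(x) = C1 + Integral(x/cos(x), x)


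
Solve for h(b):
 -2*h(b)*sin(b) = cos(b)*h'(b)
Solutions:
 h(b) = C1*cos(b)^2


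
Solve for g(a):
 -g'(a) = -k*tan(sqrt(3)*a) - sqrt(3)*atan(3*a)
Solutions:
 g(a) = C1 - sqrt(3)*k*log(cos(sqrt(3)*a))/3 + sqrt(3)*(a*atan(3*a) - log(9*a^2 + 1)/6)


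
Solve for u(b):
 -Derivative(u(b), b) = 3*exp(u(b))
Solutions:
 u(b) = log(1/(C1 + 3*b))


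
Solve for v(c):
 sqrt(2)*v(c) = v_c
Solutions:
 v(c) = C1*exp(sqrt(2)*c)


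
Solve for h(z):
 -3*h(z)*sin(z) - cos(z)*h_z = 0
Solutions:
 h(z) = C1*cos(z)^3


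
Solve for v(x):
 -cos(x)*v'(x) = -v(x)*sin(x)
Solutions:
 v(x) = C1/cos(x)


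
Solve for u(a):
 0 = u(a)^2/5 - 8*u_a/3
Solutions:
 u(a) = -40/(C1 + 3*a)


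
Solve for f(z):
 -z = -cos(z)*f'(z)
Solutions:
 f(z) = C1 + Integral(z/cos(z), z)


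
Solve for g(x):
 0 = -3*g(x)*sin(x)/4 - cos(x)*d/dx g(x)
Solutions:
 g(x) = C1*cos(x)^(3/4)


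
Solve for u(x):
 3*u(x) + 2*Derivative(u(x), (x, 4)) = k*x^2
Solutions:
 u(x) = k*x^2/3 + (C1*sin(6^(1/4)*x/2) + C2*cos(6^(1/4)*x/2))*exp(-6^(1/4)*x/2) + (C3*sin(6^(1/4)*x/2) + C4*cos(6^(1/4)*x/2))*exp(6^(1/4)*x/2)


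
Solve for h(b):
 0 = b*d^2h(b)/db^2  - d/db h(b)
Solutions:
 h(b) = C1 + C2*b^2


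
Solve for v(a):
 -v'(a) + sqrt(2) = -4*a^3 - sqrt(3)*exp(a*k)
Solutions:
 v(a) = C1 + a^4 + sqrt(2)*a + sqrt(3)*exp(a*k)/k


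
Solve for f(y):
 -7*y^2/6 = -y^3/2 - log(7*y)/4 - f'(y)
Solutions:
 f(y) = C1 - y^4/8 + 7*y^3/18 - y*log(y)/4 - y*log(7)/4 + y/4


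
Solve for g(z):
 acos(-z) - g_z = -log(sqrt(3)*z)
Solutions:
 g(z) = C1 + z*log(z) + z*acos(-z) - z + z*log(3)/2 + sqrt(1 - z^2)


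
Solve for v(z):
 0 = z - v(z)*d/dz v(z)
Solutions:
 v(z) = -sqrt(C1 + z^2)
 v(z) = sqrt(C1 + z^2)


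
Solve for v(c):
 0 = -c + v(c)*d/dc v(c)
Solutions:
 v(c) = -sqrt(C1 + c^2)
 v(c) = sqrt(C1 + c^2)


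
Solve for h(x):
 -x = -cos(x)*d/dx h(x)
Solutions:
 h(x) = C1 + Integral(x/cos(x), x)


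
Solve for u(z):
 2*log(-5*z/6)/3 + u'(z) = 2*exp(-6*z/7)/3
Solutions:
 u(z) = C1 - 2*z*log(-z)/3 + 2*z*(-log(5) + 1 + log(6))/3 - 7*exp(-6*z/7)/9


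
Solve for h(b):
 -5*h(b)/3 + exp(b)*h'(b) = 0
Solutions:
 h(b) = C1*exp(-5*exp(-b)/3)


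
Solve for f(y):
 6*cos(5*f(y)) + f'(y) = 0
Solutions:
 f(y) = -asin((C1 + exp(60*y))/(C1 - exp(60*y)))/5 + pi/5
 f(y) = asin((C1 + exp(60*y))/(C1 - exp(60*y)))/5


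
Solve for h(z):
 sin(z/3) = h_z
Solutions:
 h(z) = C1 - 3*cos(z/3)


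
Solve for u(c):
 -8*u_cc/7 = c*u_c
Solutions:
 u(c) = C1 + C2*erf(sqrt(7)*c/4)


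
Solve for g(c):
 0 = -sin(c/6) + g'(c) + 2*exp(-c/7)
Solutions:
 g(c) = C1 - 6*cos(c/6) + 14*exp(-c/7)


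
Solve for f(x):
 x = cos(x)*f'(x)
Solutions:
 f(x) = C1 + Integral(x/cos(x), x)


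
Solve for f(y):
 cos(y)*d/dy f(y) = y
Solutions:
 f(y) = C1 + Integral(y/cos(y), y)


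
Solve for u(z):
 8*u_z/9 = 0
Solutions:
 u(z) = C1


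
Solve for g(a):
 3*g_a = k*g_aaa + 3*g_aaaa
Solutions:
 g(a) = C1 + C2*exp(-a*(2*2^(1/3)*k^2/(2*k^3 + sqrt(-4*k^6 + (2*k^3 - 729)^2) - 729)^(1/3) + 2*k + 2^(2/3)*(2*k^3 + sqrt(-4*k^6 + (2*k^3 - 729)^2) - 729)^(1/3))/18) + C3*exp(a*(-8*2^(1/3)*k^2/((-1 + sqrt(3)*I)*(2*k^3 + sqrt(-4*k^6 + (2*k^3 - 729)^2) - 729)^(1/3)) - 4*k + 2^(2/3)*(2*k^3 + sqrt(-4*k^6 + (2*k^3 - 729)^2) - 729)^(1/3) - 2^(2/3)*sqrt(3)*I*(2*k^3 + sqrt(-4*k^6 + (2*k^3 - 729)^2) - 729)^(1/3))/36) + C4*exp(a*(8*2^(1/3)*k^2/((1 + sqrt(3)*I)*(2*k^3 + sqrt(-4*k^6 + (2*k^3 - 729)^2) - 729)^(1/3)) - 4*k + 2^(2/3)*(2*k^3 + sqrt(-4*k^6 + (2*k^3 - 729)^2) - 729)^(1/3) + 2^(2/3)*sqrt(3)*I*(2*k^3 + sqrt(-4*k^6 + (2*k^3 - 729)^2) - 729)^(1/3))/36)


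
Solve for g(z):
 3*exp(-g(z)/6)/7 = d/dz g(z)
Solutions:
 g(z) = 6*log(C1 + z/14)


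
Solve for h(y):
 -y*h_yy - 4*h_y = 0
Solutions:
 h(y) = C1 + C2/y^3


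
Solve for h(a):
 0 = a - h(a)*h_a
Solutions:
 h(a) = -sqrt(C1 + a^2)
 h(a) = sqrt(C1 + a^2)


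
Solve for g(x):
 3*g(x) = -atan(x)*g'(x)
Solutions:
 g(x) = C1*exp(-3*Integral(1/atan(x), x))


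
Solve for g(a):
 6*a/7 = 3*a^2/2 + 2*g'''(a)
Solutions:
 g(a) = C1 + C2*a + C3*a^2 - a^5/80 + a^4/56


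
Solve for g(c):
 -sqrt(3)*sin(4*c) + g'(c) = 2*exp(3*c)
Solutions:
 g(c) = C1 + 2*exp(3*c)/3 - sqrt(3)*cos(4*c)/4


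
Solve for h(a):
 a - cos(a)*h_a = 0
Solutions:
 h(a) = C1 + Integral(a/cos(a), a)


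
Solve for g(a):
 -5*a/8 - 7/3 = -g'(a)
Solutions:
 g(a) = C1 + 5*a^2/16 + 7*a/3


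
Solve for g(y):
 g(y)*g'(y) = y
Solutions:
 g(y) = -sqrt(C1 + y^2)
 g(y) = sqrt(C1 + y^2)


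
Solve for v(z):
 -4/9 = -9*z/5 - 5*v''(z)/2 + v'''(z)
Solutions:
 v(z) = C1 + C2*z + C3*exp(5*z/2) - 3*z^3/25 - 62*z^2/1125


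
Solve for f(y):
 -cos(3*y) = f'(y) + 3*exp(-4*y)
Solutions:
 f(y) = C1 - sin(3*y)/3 + 3*exp(-4*y)/4


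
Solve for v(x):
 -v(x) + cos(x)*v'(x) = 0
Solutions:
 v(x) = C1*sqrt(sin(x) + 1)/sqrt(sin(x) - 1)


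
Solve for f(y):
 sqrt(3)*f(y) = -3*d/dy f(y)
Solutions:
 f(y) = C1*exp(-sqrt(3)*y/3)


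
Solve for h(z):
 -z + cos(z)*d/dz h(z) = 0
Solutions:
 h(z) = C1 + Integral(z/cos(z), z)


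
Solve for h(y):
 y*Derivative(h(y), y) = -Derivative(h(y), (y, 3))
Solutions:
 h(y) = C1 + Integral(C2*airyai(-y) + C3*airybi(-y), y)


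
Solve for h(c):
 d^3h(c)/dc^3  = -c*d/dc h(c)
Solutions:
 h(c) = C1 + Integral(C2*airyai(-c) + C3*airybi(-c), c)


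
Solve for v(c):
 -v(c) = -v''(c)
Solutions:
 v(c) = C1*exp(-c) + C2*exp(c)


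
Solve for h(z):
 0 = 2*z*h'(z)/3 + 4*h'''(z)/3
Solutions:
 h(z) = C1 + Integral(C2*airyai(-2^(2/3)*z/2) + C3*airybi(-2^(2/3)*z/2), z)


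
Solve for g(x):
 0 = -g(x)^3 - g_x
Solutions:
 g(x) = -sqrt(2)*sqrt(-1/(C1 - x))/2
 g(x) = sqrt(2)*sqrt(-1/(C1 - x))/2


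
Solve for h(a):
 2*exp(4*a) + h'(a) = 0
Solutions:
 h(a) = C1 - exp(4*a)/2


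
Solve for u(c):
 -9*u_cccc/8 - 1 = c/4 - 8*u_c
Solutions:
 u(c) = C1 + C4*exp(4*3^(1/3)*c/3) + c^2/64 + c/8 + (C2*sin(2*3^(5/6)*c/3) + C3*cos(2*3^(5/6)*c/3))*exp(-2*3^(1/3)*c/3)


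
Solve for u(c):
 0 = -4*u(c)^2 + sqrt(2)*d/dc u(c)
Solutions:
 u(c) = -1/(C1 + 2*sqrt(2)*c)


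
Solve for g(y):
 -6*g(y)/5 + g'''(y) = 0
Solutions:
 g(y) = C3*exp(5^(2/3)*6^(1/3)*y/5) + (C1*sin(2^(1/3)*3^(5/6)*5^(2/3)*y/10) + C2*cos(2^(1/3)*3^(5/6)*5^(2/3)*y/10))*exp(-5^(2/3)*6^(1/3)*y/10)


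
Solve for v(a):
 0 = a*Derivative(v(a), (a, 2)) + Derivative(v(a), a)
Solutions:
 v(a) = C1 + C2*log(a)


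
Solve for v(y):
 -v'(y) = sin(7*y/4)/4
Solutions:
 v(y) = C1 + cos(7*y/4)/7


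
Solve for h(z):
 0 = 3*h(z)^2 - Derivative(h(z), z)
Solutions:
 h(z) = -1/(C1 + 3*z)


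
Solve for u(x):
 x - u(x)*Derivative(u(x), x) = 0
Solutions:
 u(x) = -sqrt(C1 + x^2)
 u(x) = sqrt(C1 + x^2)


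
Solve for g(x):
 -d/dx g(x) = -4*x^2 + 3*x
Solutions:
 g(x) = C1 + 4*x^3/3 - 3*x^2/2


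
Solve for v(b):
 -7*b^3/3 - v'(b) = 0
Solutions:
 v(b) = C1 - 7*b^4/12


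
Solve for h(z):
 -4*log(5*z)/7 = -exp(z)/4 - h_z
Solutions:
 h(z) = C1 + 4*z*log(z)/7 + 4*z*(-1 + log(5))/7 - exp(z)/4


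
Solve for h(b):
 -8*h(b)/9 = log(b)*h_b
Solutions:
 h(b) = C1*exp(-8*li(b)/9)


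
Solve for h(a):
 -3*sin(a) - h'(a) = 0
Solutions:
 h(a) = C1 + 3*cos(a)


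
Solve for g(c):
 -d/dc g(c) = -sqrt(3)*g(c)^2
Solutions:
 g(c) = -1/(C1 + sqrt(3)*c)


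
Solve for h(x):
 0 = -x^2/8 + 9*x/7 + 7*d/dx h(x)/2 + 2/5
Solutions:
 h(x) = C1 + x^3/84 - 9*x^2/49 - 4*x/35


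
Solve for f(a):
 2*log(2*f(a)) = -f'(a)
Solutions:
 Integral(1/(log(_y) + log(2)), (_y, f(a)))/2 = C1 - a


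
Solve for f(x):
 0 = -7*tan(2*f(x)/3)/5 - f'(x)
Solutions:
 f(x) = -3*asin(C1*exp(-14*x/15))/2 + 3*pi/2
 f(x) = 3*asin(C1*exp(-14*x/15))/2


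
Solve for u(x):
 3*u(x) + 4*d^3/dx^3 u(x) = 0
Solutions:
 u(x) = C3*exp(-6^(1/3)*x/2) + (C1*sin(2^(1/3)*3^(5/6)*x/4) + C2*cos(2^(1/3)*3^(5/6)*x/4))*exp(6^(1/3)*x/4)


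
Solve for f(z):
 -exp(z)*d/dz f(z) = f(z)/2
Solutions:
 f(z) = C1*exp(exp(-z)/2)


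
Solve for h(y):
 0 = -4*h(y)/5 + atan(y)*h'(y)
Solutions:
 h(y) = C1*exp(4*Integral(1/atan(y), y)/5)


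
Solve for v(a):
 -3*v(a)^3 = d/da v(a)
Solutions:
 v(a) = -sqrt(2)*sqrt(-1/(C1 - 3*a))/2
 v(a) = sqrt(2)*sqrt(-1/(C1 - 3*a))/2


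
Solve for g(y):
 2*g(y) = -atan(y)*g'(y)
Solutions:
 g(y) = C1*exp(-2*Integral(1/atan(y), y))


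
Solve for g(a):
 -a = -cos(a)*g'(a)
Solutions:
 g(a) = C1 + Integral(a/cos(a), a)


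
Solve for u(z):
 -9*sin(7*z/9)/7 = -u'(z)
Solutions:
 u(z) = C1 - 81*cos(7*z/9)/49


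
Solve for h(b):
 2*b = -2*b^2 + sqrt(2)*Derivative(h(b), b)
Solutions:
 h(b) = C1 + sqrt(2)*b^3/3 + sqrt(2)*b^2/2


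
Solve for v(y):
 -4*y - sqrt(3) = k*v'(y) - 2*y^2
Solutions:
 v(y) = C1 + 2*y^3/(3*k) - 2*y^2/k - sqrt(3)*y/k


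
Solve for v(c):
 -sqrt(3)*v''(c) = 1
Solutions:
 v(c) = C1 + C2*c - sqrt(3)*c^2/6


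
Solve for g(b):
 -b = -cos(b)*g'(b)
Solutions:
 g(b) = C1 + Integral(b/cos(b), b)


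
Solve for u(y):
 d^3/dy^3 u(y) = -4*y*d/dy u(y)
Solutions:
 u(y) = C1 + Integral(C2*airyai(-2^(2/3)*y) + C3*airybi(-2^(2/3)*y), y)


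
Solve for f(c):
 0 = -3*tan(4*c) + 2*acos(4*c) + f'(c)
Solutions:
 f(c) = C1 - 2*c*acos(4*c) + sqrt(1 - 16*c^2)/2 - 3*log(cos(4*c))/4


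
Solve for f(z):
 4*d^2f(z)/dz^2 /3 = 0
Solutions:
 f(z) = C1 + C2*z


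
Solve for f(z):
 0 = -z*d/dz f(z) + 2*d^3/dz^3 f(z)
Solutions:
 f(z) = C1 + Integral(C2*airyai(2^(2/3)*z/2) + C3*airybi(2^(2/3)*z/2), z)


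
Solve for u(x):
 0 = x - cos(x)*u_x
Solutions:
 u(x) = C1 + Integral(x/cos(x), x)


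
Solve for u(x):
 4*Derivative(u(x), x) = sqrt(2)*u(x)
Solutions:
 u(x) = C1*exp(sqrt(2)*x/4)


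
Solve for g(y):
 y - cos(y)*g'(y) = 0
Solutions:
 g(y) = C1 + Integral(y/cos(y), y)


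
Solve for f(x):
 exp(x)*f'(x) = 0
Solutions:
 f(x) = C1


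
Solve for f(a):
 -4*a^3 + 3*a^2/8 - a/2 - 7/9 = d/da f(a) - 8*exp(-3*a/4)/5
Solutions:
 f(a) = C1 - a^4 + a^3/8 - a^2/4 - 7*a/9 - 32*exp(-3*a/4)/15


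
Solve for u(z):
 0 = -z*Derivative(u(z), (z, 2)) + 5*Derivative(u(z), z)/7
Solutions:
 u(z) = C1 + C2*z^(12/7)


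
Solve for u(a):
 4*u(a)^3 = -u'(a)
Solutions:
 u(a) = -sqrt(2)*sqrt(-1/(C1 - 4*a))/2
 u(a) = sqrt(2)*sqrt(-1/(C1 - 4*a))/2


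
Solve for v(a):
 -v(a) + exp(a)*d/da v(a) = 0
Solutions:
 v(a) = C1*exp(-exp(-a))


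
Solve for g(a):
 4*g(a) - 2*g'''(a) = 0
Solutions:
 g(a) = C3*exp(2^(1/3)*a) + (C1*sin(2^(1/3)*sqrt(3)*a/2) + C2*cos(2^(1/3)*sqrt(3)*a/2))*exp(-2^(1/3)*a/2)


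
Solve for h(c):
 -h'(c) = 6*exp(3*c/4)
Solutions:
 h(c) = C1 - 8*exp(3*c/4)


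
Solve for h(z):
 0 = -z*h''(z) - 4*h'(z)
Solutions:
 h(z) = C1 + C2/z^3


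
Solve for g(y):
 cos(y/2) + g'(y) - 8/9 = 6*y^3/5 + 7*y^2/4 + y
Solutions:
 g(y) = C1 + 3*y^4/10 + 7*y^3/12 + y^2/2 + 8*y/9 - 2*sin(y/2)


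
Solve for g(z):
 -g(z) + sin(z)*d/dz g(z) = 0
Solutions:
 g(z) = C1*sqrt(cos(z) - 1)/sqrt(cos(z) + 1)


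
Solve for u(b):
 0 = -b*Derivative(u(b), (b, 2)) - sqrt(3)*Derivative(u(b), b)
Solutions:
 u(b) = C1 + C2*b^(1 - sqrt(3))


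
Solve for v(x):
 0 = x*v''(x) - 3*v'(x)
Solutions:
 v(x) = C1 + C2*x^4


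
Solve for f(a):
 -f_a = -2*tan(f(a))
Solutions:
 f(a) = pi - asin(C1*exp(2*a))
 f(a) = asin(C1*exp(2*a))


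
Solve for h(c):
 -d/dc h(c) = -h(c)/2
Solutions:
 h(c) = C1*exp(c/2)


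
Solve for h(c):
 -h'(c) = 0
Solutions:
 h(c) = C1


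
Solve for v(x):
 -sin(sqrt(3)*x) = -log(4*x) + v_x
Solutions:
 v(x) = C1 + x*log(x) - x + 2*x*log(2) + sqrt(3)*cos(sqrt(3)*x)/3


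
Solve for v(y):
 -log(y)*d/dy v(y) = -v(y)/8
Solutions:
 v(y) = C1*exp(li(y)/8)


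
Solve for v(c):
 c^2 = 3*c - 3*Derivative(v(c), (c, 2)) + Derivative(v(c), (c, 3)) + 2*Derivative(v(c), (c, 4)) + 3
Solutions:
 v(c) = C1 + C2*c + C3*exp(-3*c/2) + C4*exp(c) - c^4/36 + 7*c^3/54 + 11*c^2/27


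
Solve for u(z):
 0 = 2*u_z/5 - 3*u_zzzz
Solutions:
 u(z) = C1 + C4*exp(15^(2/3)*2^(1/3)*z/15) + (C2*sin(2^(1/3)*3^(1/6)*5^(2/3)*z/10) + C3*cos(2^(1/3)*3^(1/6)*5^(2/3)*z/10))*exp(-15^(2/3)*2^(1/3)*z/30)


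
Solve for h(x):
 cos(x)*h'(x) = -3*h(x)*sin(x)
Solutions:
 h(x) = C1*cos(x)^3


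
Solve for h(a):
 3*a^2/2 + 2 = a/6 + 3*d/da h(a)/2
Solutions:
 h(a) = C1 + a^3/3 - a^2/18 + 4*a/3


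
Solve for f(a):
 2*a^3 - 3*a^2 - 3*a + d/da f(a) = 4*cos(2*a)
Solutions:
 f(a) = C1 - a^4/2 + a^3 + 3*a^2/2 + 2*sin(2*a)


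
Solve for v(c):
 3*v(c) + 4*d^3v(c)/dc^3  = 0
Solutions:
 v(c) = C3*exp(-6^(1/3)*c/2) + (C1*sin(2^(1/3)*3^(5/6)*c/4) + C2*cos(2^(1/3)*3^(5/6)*c/4))*exp(6^(1/3)*c/4)


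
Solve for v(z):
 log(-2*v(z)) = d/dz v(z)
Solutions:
 -Integral(1/(log(-_y) + log(2)), (_y, v(z))) = C1 - z


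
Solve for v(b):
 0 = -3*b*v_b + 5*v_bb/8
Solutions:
 v(b) = C1 + C2*erfi(2*sqrt(15)*b/5)


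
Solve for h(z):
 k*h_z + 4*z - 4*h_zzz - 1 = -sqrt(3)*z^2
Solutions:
 h(z) = C1 + C2*exp(-sqrt(k)*z/2) + C3*exp(sqrt(k)*z/2) - sqrt(3)*z^3/(3*k) - 2*z^2/k + z/k - 8*sqrt(3)*z/k^2


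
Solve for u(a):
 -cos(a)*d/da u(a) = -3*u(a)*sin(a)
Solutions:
 u(a) = C1/cos(a)^3


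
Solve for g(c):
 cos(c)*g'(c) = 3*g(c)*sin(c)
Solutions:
 g(c) = C1/cos(c)^3


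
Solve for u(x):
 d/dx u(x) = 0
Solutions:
 u(x) = C1


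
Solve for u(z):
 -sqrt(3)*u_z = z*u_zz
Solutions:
 u(z) = C1 + C2*z^(1 - sqrt(3))


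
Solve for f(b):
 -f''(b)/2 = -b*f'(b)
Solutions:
 f(b) = C1 + C2*erfi(b)


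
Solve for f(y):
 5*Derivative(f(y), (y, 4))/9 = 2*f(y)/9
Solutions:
 f(y) = C1*exp(-2^(1/4)*5^(3/4)*y/5) + C2*exp(2^(1/4)*5^(3/4)*y/5) + C3*sin(2^(1/4)*5^(3/4)*y/5) + C4*cos(2^(1/4)*5^(3/4)*y/5)


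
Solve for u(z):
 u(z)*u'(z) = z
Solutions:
 u(z) = -sqrt(C1 + z^2)
 u(z) = sqrt(C1 + z^2)


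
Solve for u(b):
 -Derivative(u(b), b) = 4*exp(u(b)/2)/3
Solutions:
 u(b) = 2*log(1/(C1 + 4*b)) + 2*log(6)


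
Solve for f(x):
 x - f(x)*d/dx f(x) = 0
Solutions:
 f(x) = -sqrt(C1 + x^2)
 f(x) = sqrt(C1 + x^2)


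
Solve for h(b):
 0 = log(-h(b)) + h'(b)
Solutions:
 -li(-h(b)) = C1 - b


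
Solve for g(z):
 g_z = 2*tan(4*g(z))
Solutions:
 g(z) = -asin(C1*exp(8*z))/4 + pi/4
 g(z) = asin(C1*exp(8*z))/4


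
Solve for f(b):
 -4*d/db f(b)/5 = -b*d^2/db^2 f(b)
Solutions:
 f(b) = C1 + C2*b^(9/5)


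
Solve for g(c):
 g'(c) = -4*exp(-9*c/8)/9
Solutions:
 g(c) = C1 + 32*exp(-9*c/8)/81


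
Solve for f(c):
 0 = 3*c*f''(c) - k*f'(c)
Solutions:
 f(c) = C1 + c^(re(k)/3 + 1)*(C2*sin(log(c)*Abs(im(k))/3) + C3*cos(log(c)*im(k)/3))


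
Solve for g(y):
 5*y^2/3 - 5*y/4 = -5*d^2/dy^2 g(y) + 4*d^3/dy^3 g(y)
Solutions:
 g(y) = C1 + C2*y + C3*exp(5*y/4) - y^4/36 - 17*y^3/360 - 17*y^2/150


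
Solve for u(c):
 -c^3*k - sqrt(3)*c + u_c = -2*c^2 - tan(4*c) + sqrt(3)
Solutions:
 u(c) = C1 + c^4*k/4 - 2*c^3/3 + sqrt(3)*c^2/2 + sqrt(3)*c + log(cos(4*c))/4


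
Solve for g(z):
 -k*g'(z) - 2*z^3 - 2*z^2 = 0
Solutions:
 g(z) = C1 - z^4/(2*k) - 2*z^3/(3*k)


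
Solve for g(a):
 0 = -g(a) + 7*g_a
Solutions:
 g(a) = C1*exp(a/7)


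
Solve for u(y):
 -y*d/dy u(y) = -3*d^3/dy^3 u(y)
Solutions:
 u(y) = C1 + Integral(C2*airyai(3^(2/3)*y/3) + C3*airybi(3^(2/3)*y/3), y)


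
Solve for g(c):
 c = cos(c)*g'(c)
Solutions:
 g(c) = C1 + Integral(c/cos(c), c)


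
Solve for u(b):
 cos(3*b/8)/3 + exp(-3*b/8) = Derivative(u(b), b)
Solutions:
 u(b) = C1 + 8*sin(3*b/8)/9 - 8*exp(-3*b/8)/3


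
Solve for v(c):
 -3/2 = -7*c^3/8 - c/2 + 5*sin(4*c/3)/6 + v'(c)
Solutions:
 v(c) = C1 + 7*c^4/32 + c^2/4 - 3*c/2 + 5*cos(4*c/3)/8


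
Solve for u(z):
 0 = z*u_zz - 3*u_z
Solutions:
 u(z) = C1 + C2*z^4


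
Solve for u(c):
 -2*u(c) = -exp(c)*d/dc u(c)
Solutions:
 u(c) = C1*exp(-2*exp(-c))


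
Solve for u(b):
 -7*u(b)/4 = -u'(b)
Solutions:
 u(b) = C1*exp(7*b/4)


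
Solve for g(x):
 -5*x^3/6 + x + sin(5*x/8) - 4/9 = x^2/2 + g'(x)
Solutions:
 g(x) = C1 - 5*x^4/24 - x^3/6 + x^2/2 - 4*x/9 - 8*cos(5*x/8)/5


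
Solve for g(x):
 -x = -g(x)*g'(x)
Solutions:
 g(x) = -sqrt(C1 + x^2)
 g(x) = sqrt(C1 + x^2)


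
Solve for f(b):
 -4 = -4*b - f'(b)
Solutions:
 f(b) = C1 - 2*b^2 + 4*b


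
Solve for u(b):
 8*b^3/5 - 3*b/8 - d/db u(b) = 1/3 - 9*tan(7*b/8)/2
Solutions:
 u(b) = C1 + 2*b^4/5 - 3*b^2/16 - b/3 - 36*log(cos(7*b/8))/7


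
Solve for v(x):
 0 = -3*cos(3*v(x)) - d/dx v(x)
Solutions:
 v(x) = -asin((C1 + exp(18*x))/(C1 - exp(18*x)))/3 + pi/3
 v(x) = asin((C1 + exp(18*x))/(C1 - exp(18*x)))/3


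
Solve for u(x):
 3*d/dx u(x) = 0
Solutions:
 u(x) = C1


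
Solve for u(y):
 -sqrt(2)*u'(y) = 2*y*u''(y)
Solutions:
 u(y) = C1 + C2*y^(1 - sqrt(2)/2)


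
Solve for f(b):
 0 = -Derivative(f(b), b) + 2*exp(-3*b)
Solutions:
 f(b) = C1 - 2*exp(-3*b)/3


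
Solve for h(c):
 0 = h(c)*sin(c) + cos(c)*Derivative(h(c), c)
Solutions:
 h(c) = C1*cos(c)


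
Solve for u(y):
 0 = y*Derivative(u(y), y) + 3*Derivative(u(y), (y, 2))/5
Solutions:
 u(y) = C1 + C2*erf(sqrt(30)*y/6)


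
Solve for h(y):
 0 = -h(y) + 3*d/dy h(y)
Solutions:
 h(y) = C1*exp(y/3)


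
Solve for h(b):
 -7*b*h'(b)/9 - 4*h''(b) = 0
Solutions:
 h(b) = C1 + C2*erf(sqrt(14)*b/12)


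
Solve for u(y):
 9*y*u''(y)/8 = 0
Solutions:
 u(y) = C1 + C2*y


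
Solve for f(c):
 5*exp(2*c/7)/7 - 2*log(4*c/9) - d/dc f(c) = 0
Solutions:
 f(c) = C1 - 2*c*log(c) + 2*c*(-2*log(2) + 1 + 2*log(3)) + 5*exp(2*c/7)/2


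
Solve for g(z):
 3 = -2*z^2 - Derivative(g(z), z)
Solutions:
 g(z) = C1 - 2*z^3/3 - 3*z


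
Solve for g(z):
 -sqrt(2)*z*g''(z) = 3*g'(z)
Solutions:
 g(z) = C1 + C2*z^(1 - 3*sqrt(2)/2)


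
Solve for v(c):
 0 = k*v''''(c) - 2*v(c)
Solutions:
 v(c) = C1*exp(-2^(1/4)*c*(1/k)^(1/4)) + C2*exp(2^(1/4)*c*(1/k)^(1/4)) + C3*exp(-2^(1/4)*I*c*(1/k)^(1/4)) + C4*exp(2^(1/4)*I*c*(1/k)^(1/4))


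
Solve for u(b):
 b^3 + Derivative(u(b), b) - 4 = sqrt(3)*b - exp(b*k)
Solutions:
 u(b) = C1 - b^4/4 + sqrt(3)*b^2/2 + 4*b - exp(b*k)/k


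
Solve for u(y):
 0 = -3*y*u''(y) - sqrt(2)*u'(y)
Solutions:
 u(y) = C1 + C2*y^(1 - sqrt(2)/3)


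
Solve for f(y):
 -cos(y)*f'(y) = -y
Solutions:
 f(y) = C1 + Integral(y/cos(y), y)


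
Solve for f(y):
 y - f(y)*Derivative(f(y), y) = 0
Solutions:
 f(y) = -sqrt(C1 + y^2)
 f(y) = sqrt(C1 + y^2)


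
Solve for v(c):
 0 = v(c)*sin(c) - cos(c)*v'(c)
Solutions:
 v(c) = C1/cos(c)


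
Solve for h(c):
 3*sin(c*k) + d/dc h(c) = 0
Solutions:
 h(c) = C1 + 3*cos(c*k)/k


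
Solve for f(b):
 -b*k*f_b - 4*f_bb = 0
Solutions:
 f(b) = Piecewise((-sqrt(2)*sqrt(pi)*C1*erf(sqrt(2)*b*sqrt(k)/4)/sqrt(k) - C2, (k > 0) | (k < 0)), (-C1*b - C2, True))


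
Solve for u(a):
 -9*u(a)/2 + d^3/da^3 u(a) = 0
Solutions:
 u(a) = C3*exp(6^(2/3)*a/2) + (C1*sin(3*2^(2/3)*3^(1/6)*a/4) + C2*cos(3*2^(2/3)*3^(1/6)*a/4))*exp(-6^(2/3)*a/4)


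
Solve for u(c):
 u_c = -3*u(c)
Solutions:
 u(c) = C1*exp(-3*c)


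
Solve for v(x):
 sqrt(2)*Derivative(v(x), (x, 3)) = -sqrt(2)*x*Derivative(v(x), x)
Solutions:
 v(x) = C1 + Integral(C2*airyai(-x) + C3*airybi(-x), x)


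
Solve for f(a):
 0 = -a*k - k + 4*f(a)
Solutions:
 f(a) = k*(a + 1)/4


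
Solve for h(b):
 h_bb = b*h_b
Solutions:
 h(b) = C1 + C2*erfi(sqrt(2)*b/2)


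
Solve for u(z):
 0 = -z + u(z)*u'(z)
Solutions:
 u(z) = -sqrt(C1 + z^2)
 u(z) = sqrt(C1 + z^2)


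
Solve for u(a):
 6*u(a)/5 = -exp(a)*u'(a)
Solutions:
 u(a) = C1*exp(6*exp(-a)/5)


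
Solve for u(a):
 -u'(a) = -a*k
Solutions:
 u(a) = C1 + a^2*k/2


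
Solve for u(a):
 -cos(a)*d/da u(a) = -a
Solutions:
 u(a) = C1 + Integral(a/cos(a), a)


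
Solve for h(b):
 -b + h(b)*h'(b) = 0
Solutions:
 h(b) = -sqrt(C1 + b^2)
 h(b) = sqrt(C1 + b^2)


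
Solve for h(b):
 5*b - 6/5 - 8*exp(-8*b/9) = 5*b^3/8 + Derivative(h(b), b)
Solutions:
 h(b) = C1 - 5*b^4/32 + 5*b^2/2 - 6*b/5 + 9*exp(-8*b/9)


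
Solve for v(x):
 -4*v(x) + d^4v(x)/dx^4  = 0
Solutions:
 v(x) = C1*exp(-sqrt(2)*x) + C2*exp(sqrt(2)*x) + C3*sin(sqrt(2)*x) + C4*cos(sqrt(2)*x)


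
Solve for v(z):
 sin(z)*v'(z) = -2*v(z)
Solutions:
 v(z) = C1*(cos(z) + 1)/(cos(z) - 1)


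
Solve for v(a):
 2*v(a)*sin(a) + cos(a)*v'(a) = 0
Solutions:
 v(a) = C1*cos(a)^2


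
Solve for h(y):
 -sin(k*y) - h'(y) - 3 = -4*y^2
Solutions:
 h(y) = C1 + 4*y^3/3 - 3*y + cos(k*y)/k


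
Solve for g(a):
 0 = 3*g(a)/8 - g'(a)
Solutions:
 g(a) = C1*exp(3*a/8)


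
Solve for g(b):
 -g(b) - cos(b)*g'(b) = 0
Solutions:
 g(b) = C1*sqrt(sin(b) - 1)/sqrt(sin(b) + 1)


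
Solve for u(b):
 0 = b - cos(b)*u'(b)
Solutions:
 u(b) = C1 + Integral(b/cos(b), b)


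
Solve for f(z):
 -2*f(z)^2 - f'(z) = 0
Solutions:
 f(z) = 1/(C1 + 2*z)


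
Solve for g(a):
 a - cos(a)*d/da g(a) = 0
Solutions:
 g(a) = C1 + Integral(a/cos(a), a)


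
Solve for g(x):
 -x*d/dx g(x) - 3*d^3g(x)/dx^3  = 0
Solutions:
 g(x) = C1 + Integral(C2*airyai(-3^(2/3)*x/3) + C3*airybi(-3^(2/3)*x/3), x)


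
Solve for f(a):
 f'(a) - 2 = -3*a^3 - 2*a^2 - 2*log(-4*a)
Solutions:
 f(a) = C1 - 3*a^4/4 - 2*a^3/3 - 2*a*log(-a) + 4*a*(1 - log(2))


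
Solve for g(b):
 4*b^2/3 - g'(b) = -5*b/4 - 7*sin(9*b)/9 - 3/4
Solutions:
 g(b) = C1 + 4*b^3/9 + 5*b^2/8 + 3*b/4 - 7*cos(9*b)/81


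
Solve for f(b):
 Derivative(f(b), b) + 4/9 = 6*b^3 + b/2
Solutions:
 f(b) = C1 + 3*b^4/2 + b^2/4 - 4*b/9


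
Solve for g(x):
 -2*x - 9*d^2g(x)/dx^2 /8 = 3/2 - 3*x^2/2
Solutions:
 g(x) = C1 + C2*x + x^4/9 - 8*x^3/27 - 2*x^2/3


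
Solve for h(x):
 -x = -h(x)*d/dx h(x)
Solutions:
 h(x) = -sqrt(C1 + x^2)
 h(x) = sqrt(C1 + x^2)


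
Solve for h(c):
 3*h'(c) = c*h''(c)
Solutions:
 h(c) = C1 + C2*c^4


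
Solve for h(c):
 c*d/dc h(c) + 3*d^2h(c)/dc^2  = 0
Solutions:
 h(c) = C1 + C2*erf(sqrt(6)*c/6)


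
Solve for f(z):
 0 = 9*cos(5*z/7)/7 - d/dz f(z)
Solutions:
 f(z) = C1 + 9*sin(5*z/7)/5


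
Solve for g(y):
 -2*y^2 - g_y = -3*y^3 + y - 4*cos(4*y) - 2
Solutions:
 g(y) = C1 + 3*y^4/4 - 2*y^3/3 - y^2/2 + 2*y + sin(4*y)


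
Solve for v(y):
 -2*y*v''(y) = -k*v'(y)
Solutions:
 v(y) = C1 + y^(re(k)/2 + 1)*(C2*sin(log(y)*Abs(im(k))/2) + C3*cos(log(y)*im(k)/2))


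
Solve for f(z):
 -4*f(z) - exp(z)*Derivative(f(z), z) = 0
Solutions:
 f(z) = C1*exp(4*exp(-z))


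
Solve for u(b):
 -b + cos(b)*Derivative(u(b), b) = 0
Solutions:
 u(b) = C1 + Integral(b/cos(b), b)


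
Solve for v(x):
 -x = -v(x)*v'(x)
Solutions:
 v(x) = -sqrt(C1 + x^2)
 v(x) = sqrt(C1 + x^2)


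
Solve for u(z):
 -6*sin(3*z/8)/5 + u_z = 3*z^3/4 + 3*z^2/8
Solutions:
 u(z) = C1 + 3*z^4/16 + z^3/8 - 16*cos(3*z/8)/5


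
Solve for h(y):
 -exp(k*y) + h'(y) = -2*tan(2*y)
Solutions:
 h(y) = C1 + Piecewise((exp(k*y)/k, Ne(k, 0)), (y, True)) + log(cos(2*y))


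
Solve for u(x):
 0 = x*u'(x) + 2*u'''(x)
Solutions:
 u(x) = C1 + Integral(C2*airyai(-2^(2/3)*x/2) + C3*airybi(-2^(2/3)*x/2), x)


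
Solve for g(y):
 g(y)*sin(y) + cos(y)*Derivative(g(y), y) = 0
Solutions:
 g(y) = C1*cos(y)


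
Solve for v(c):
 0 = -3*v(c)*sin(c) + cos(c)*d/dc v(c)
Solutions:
 v(c) = C1/cos(c)^3


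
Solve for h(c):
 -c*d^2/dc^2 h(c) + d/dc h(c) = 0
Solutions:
 h(c) = C1 + C2*c^2


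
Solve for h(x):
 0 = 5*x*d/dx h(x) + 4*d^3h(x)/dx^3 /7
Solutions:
 h(x) = C1 + Integral(C2*airyai(-70^(1/3)*x/2) + C3*airybi(-70^(1/3)*x/2), x)


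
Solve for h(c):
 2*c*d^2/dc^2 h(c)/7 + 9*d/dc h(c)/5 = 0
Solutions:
 h(c) = C1 + C2/c^(53/10)


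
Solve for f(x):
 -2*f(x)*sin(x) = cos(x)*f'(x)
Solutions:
 f(x) = C1*cos(x)^2


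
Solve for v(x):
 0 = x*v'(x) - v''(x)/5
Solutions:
 v(x) = C1 + C2*erfi(sqrt(10)*x/2)


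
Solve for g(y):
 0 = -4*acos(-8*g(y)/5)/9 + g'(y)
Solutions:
 Integral(1/acos(-8*_y/5), (_y, g(y))) = C1 + 4*y/9


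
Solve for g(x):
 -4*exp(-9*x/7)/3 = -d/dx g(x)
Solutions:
 g(x) = C1 - 28*exp(-9*x/7)/27


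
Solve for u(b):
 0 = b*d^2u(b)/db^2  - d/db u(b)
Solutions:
 u(b) = C1 + C2*b^2


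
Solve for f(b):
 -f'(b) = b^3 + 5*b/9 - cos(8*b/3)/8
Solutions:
 f(b) = C1 - b^4/4 - 5*b^2/18 + 3*sin(8*b/3)/64


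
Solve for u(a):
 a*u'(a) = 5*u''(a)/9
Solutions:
 u(a) = C1 + C2*erfi(3*sqrt(10)*a/10)


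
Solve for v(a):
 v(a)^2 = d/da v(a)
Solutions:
 v(a) = -1/(C1 + a)


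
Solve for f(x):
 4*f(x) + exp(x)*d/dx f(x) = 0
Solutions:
 f(x) = C1*exp(4*exp(-x))


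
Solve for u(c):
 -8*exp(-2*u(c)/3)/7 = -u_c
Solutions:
 u(c) = 3*log(-sqrt(C1 + 8*c)) - 3*log(21) + 3*log(42)/2
 u(c) = 3*log(C1 + 8*c)/2 - 3*log(21) + 3*log(42)/2


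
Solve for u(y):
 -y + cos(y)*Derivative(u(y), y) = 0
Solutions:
 u(y) = C1 + Integral(y/cos(y), y)


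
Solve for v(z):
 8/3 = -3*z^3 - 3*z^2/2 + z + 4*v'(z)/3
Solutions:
 v(z) = C1 + 9*z^4/16 + 3*z^3/8 - 3*z^2/8 + 2*z


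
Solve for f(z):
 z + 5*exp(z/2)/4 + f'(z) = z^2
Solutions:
 f(z) = C1 + z^3/3 - z^2/2 - 5*exp(z/2)/2


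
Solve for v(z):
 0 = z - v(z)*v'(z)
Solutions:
 v(z) = -sqrt(C1 + z^2)
 v(z) = sqrt(C1 + z^2)


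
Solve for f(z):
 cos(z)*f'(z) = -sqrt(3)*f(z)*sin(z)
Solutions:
 f(z) = C1*cos(z)^(sqrt(3))


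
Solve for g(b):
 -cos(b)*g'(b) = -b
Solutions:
 g(b) = C1 + Integral(b/cos(b), b)


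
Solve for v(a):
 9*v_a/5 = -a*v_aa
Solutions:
 v(a) = C1 + C2/a^(4/5)


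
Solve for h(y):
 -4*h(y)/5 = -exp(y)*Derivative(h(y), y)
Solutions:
 h(y) = C1*exp(-4*exp(-y)/5)


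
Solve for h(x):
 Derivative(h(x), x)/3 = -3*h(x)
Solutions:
 h(x) = C1*exp(-9*x)


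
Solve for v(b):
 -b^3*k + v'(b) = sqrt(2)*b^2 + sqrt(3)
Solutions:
 v(b) = C1 + b^4*k/4 + sqrt(2)*b^3/3 + sqrt(3)*b


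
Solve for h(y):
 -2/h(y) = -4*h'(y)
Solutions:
 h(y) = -sqrt(C1 + y)
 h(y) = sqrt(C1 + y)


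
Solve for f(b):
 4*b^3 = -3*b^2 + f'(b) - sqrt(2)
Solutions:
 f(b) = C1 + b^4 + b^3 + sqrt(2)*b


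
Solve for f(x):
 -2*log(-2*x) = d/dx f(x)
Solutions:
 f(x) = C1 - 2*x*log(-x) + 2*x*(1 - log(2))


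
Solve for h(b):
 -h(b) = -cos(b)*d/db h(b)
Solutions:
 h(b) = C1*sqrt(sin(b) + 1)/sqrt(sin(b) - 1)


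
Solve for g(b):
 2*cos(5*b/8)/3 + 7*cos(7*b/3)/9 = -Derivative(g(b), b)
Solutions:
 g(b) = C1 - 16*sin(5*b/8)/15 - sin(7*b/3)/3


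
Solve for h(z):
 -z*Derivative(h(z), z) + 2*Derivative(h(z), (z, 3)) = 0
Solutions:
 h(z) = C1 + Integral(C2*airyai(2^(2/3)*z/2) + C3*airybi(2^(2/3)*z/2), z)


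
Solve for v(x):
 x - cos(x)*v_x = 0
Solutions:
 v(x) = C1 + Integral(x/cos(x), x)


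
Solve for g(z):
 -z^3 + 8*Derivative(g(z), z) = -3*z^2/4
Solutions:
 g(z) = C1 + z^4/32 - z^3/32


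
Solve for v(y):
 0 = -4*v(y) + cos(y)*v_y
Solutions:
 v(y) = C1*(sin(y)^2 + 2*sin(y) + 1)/(sin(y)^2 - 2*sin(y) + 1)


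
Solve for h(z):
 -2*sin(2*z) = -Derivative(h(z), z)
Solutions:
 h(z) = C1 - cos(2*z)


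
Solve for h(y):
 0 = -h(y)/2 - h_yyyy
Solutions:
 h(y) = (C1*sin(2^(1/4)*y/2) + C2*cos(2^(1/4)*y/2))*exp(-2^(1/4)*y/2) + (C3*sin(2^(1/4)*y/2) + C4*cos(2^(1/4)*y/2))*exp(2^(1/4)*y/2)


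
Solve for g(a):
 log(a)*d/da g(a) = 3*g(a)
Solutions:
 g(a) = C1*exp(3*li(a))


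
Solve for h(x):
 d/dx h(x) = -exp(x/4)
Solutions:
 h(x) = C1 - 4*exp(x/4)


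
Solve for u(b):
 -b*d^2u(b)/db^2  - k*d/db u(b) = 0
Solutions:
 u(b) = C1 + b^(1 - re(k))*(C2*sin(log(b)*Abs(im(k))) + C3*cos(log(b)*im(k)))


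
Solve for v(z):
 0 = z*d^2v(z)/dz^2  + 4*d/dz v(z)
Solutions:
 v(z) = C1 + C2/z^3


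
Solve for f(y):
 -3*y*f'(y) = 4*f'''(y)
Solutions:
 f(y) = C1 + Integral(C2*airyai(-6^(1/3)*y/2) + C3*airybi(-6^(1/3)*y/2), y)


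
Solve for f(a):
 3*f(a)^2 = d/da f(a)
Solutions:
 f(a) = -1/(C1 + 3*a)


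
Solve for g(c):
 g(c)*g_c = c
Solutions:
 g(c) = -sqrt(C1 + c^2)
 g(c) = sqrt(C1 + c^2)


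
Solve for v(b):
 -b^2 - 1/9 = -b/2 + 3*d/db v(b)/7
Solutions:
 v(b) = C1 - 7*b^3/9 + 7*b^2/12 - 7*b/27


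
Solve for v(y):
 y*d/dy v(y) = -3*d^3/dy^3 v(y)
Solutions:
 v(y) = C1 + Integral(C2*airyai(-3^(2/3)*y/3) + C3*airybi(-3^(2/3)*y/3), y)


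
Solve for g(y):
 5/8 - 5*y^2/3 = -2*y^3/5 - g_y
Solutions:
 g(y) = C1 - y^4/10 + 5*y^3/9 - 5*y/8


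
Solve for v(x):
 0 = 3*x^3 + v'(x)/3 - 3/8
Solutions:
 v(x) = C1 - 9*x^4/4 + 9*x/8


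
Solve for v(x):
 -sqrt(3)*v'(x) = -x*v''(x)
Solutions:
 v(x) = C1 + C2*x^(1 + sqrt(3))


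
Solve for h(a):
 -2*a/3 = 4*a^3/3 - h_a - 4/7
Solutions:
 h(a) = C1 + a^4/3 + a^2/3 - 4*a/7


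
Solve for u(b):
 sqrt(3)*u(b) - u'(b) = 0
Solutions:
 u(b) = C1*exp(sqrt(3)*b)


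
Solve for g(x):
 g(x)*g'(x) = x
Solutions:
 g(x) = -sqrt(C1 + x^2)
 g(x) = sqrt(C1 + x^2)


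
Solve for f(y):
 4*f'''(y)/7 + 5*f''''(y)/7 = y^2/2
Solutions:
 f(y) = C1 + C2*y + C3*y^2 + C4*exp(-4*y/5) + 7*y^5/480 - 35*y^4/384 + 175*y^3/384
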